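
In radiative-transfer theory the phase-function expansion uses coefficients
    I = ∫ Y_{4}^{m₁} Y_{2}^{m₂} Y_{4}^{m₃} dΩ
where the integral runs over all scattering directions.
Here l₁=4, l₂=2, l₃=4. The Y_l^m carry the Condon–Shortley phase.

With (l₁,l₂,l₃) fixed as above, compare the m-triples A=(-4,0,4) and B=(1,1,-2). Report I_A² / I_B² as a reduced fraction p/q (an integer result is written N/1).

784/243

Shared (l₁,l₂,l₃)=(4,2,4): N and (l;000)² cancel in I_A²/I_B².
A: Δ = 2!·6!·2!/11! = 1/13860; Racah Σ t=2..2: t=2:+1/2880 = 1/2880; ⇒ 3j(4 2 4; -4 0 4)² = 28/495, sgn +1
B: Δ = 2!·6!·2!/11! = 1/13860; Racah Σ t=1..2: t=1:−1/96 t=2:+1/240 = -1/160; ⇒ 3j(4 2 4; 1 1 -2)² = 27/1540, sgn -1
I_A²/I_B² = (28/495)/(27/1540) = 784/243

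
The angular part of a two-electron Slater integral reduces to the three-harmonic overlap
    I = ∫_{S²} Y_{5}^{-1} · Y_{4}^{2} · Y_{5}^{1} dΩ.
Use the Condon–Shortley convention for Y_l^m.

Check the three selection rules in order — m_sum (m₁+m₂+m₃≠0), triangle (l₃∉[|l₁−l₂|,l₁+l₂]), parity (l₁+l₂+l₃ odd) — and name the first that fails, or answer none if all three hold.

azimuthal sum: -1 + 2 + 1 = 2  ✗
1 ≤ 5 ≤ 9 (triangle on l)
L = 5 + 4 + 5 = 14 (even)

m_sum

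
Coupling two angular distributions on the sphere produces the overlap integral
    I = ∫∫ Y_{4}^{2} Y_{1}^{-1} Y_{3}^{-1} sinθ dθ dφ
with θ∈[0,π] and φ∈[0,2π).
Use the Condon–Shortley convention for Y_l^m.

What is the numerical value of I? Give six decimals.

0.238414

m-sum 0 ✓  L=8 even ✓  3≤3≤5 ✓
Π(2lᵢ+1) = 9×3×7 = 189
triangle coeff Δ(4,1,3) = 1/252
Σ_t [1,1]: t=1:−1/36 = -1/36
(3j)²=4/63 [(4 1 3; 0 0 0)], sign=+1
Σ_t [0,0]: t=0:+1/96 = 1/96
(3j)²=5/84 [(4 1 3; 2 -1 -1)], sign=+1
⇒ 4πI² = 5/7
I = (+1)√(5/7/(4π)) = 0.23841361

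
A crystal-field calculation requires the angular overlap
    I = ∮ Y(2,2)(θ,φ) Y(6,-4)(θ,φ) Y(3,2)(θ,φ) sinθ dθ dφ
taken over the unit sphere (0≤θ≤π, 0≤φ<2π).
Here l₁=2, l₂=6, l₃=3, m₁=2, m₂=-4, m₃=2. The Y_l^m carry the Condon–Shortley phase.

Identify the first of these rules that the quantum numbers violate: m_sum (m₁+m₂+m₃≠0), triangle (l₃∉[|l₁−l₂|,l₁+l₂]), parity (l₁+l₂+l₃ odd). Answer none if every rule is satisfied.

azimuthal sum: 2 − 4 + 2 = 0  ✓
4 ≤ 3 ≤ 8 (triangle on l)  ✗
L = 2 + 6 + 3 = 11 (odd)

triangle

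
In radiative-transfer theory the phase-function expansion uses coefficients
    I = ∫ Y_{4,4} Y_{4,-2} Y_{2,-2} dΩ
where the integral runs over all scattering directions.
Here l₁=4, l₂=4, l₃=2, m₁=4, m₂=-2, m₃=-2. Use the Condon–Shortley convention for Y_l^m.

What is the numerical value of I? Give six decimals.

Rules hold: Σm=0, L=10 even, 0≤2≤8.
N = 9·9·5 = 405
Δ = 6!·2!·2!/11! = 1/13860
Racah Σ t=2..4: t=2:+1/192 t=3:−1/36 t=4:+1/192 = -5/288
⇒ 3j(4 4 2; 0 0 0)² = 20/693, sgn -1
Racah Σ t=0..0: t=0:+1/2880 = 1/2880
⇒ 3j(4 4 2; 4 -2 -2)² = 2/165, sgn +1
4πI² = N·(3j₀)²·(3jₘ)² = 120/847
I = -1·√(0.141677/4π) = -0.10618031

-0.106180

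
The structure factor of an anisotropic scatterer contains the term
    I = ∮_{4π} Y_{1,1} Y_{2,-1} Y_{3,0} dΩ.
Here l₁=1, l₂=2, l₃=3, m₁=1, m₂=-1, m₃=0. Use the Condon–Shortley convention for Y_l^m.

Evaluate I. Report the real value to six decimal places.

0.143048

Checks pass: Σm=0; 6 even; l₃=3∈[1,3].
(2·1+1)(2·2+1)(2·3+1) = 105
Δ: 0! 2! 4! / 7! → 1/105
sum: t=0:+1/4 = 1/4
3j²(1 2 3; 0 0 0) = Δ·Π!·Σ² = 3/35  (sign -1)
sum: t=0:+1/12 = 1/12
3j²(1 2 3; 1 -1 0) = Δ·Π!·Σ² = 1/35  (sign -1)
combine: 4πI² = 105·3/35·1/35 = 9/35
take √, sign +1: I = 0.14304817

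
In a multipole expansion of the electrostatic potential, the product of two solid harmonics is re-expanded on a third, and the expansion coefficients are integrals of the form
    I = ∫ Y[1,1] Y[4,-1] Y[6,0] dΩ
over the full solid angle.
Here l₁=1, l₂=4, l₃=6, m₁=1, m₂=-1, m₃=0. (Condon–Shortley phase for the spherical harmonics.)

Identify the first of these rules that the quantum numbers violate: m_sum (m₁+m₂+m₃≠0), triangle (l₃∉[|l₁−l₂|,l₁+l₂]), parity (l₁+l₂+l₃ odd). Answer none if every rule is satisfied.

triangle

m₁+m₂+m₃ = 1 − 1 + 0 = 0  ✓
triangle: |1−4|=3 ≤ l₃=6 ≤ 1+4=5  ✗
parity: l₁+l₂+l₃ = 11 is odd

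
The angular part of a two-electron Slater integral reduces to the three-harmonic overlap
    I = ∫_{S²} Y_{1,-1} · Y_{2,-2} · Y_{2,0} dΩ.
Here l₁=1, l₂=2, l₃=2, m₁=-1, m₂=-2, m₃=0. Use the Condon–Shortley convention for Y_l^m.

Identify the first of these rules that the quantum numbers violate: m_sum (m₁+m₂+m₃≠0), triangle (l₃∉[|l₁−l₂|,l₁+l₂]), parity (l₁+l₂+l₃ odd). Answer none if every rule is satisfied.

azimuthal sum: -1 − 2 + 0 = -3  ✗
1 ≤ 2 ≤ 3 (triangle on l)
L = 1 + 2 + 2 = 5 (odd)

m_sum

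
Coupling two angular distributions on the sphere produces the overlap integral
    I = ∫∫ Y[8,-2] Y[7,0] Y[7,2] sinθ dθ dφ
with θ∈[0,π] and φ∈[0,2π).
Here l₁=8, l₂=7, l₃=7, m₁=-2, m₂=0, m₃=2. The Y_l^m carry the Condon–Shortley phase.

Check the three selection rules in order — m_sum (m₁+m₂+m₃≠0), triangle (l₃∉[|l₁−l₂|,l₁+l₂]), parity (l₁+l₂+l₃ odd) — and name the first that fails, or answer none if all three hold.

none

m₁+m₂+m₃ = -2 + 0 + 2 = 0  ✓
triangle: |8−7|=1 ≤ l₃=7 ≤ 8+7=15  ✓
parity: l₁+l₂+l₃ = 22 is even  ✓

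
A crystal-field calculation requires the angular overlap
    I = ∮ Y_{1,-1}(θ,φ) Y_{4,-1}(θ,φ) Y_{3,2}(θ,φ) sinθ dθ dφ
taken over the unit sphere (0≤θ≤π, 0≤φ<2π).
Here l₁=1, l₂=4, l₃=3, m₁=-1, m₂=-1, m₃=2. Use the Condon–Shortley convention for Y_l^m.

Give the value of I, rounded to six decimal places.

-0.106622

Checks pass: Σm=0; 8 even; l₃=3∈[3,5].
(2·1+1)(2·4+1)(2·3+1) = 189
Δ: 2! 0! 6! / 9! → 1/252
sum: t=1:−1/36 = -1/36
3j²(1 4 3; 0 0 0) = Δ·Π!·Σ² = 4/63  (sign +1)
sum: t=2:+1/240 = 1/240
3j²(1 4 3; -1 -1 2) = Δ·Π!·Σ² = 1/84  (sign -1)
combine: 4πI² = 189·4/63·1/84 = 1/7
take √, sign -1: I = -0.10662181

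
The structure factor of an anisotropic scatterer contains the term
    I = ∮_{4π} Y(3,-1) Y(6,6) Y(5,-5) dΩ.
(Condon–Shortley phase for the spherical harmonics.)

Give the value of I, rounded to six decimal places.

-0.207001

m-sum 0 ✓  L=14 even ✓  3≤5≤9 ✓
Π(2lᵢ+1) = 7×13×11 = 1001
triangle coeff Δ(3,6,5) = 1/675675
Σ_t [1,3]: t=1:−1/8640 t=2:+1/2304 t=3:−1/8640 = 7/34560
(3j)²=7/429 [(3 6 5; 0 0 0)], sign=-1
Σ_t [4,4]: t=4:+1/1935360 = 1/1935360
(3j)²=3/91 [(3 6 5; -1 6 -5)], sign=+1
⇒ 4πI² = 7/13
I = (-1)√(7/13/(4π)) = -0.20700098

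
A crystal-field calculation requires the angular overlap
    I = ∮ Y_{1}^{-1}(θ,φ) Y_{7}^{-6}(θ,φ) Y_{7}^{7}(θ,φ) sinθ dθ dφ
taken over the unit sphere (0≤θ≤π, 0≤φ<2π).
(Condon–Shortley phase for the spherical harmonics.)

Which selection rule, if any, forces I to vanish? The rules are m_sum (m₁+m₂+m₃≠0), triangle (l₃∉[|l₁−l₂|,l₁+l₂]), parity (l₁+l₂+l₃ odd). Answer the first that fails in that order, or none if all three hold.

parity

Σmᵢ = 0  ✓
l₃∈[|l₁−l₂|,l₁+l₂]=[6,8], have l₃=7  ✓
Σlᵢ = 15 ⇒ odd  ✗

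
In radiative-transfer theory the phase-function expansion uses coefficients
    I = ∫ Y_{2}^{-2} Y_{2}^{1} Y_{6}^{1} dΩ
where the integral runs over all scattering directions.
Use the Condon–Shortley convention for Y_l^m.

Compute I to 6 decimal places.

0.000000

triangle: need 0≤l₃≤4, have 6; I=0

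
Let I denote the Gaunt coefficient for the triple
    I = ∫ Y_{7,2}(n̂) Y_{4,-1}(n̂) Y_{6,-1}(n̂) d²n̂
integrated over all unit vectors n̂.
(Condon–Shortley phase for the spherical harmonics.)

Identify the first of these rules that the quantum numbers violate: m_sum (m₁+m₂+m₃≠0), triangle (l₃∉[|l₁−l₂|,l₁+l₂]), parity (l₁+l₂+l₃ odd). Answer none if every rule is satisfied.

parity

m₁+m₂+m₃ = 2 − 1 − 1 = 0  ✓
triangle: |7−4|=3 ≤ l₃=6 ≤ 7+4=11  ✓
parity: l₁+l₂+l₃ = 17 is odd  ✗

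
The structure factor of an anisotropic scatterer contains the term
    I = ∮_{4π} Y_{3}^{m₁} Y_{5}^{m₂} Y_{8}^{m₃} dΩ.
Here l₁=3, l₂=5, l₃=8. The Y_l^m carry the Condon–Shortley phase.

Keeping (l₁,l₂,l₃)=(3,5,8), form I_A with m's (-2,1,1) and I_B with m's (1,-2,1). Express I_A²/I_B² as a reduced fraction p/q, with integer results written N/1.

7/10

l's match ⇒ only the (l;m) 3-j factors differ between A and B.
A: triangle coeff Δ(3,5,8) = 1/136136; Σ_t [0,0]: t=0:+1/2073600 = 1/2073600; (3j)²=63/9724 [(3 5 8; -2 1 1)], sign=-1
B: triangle coeff Δ(3,5,8) = 1/136136; Σ_t [0,0]: t=0:+1/1451520 = 1/1451520; (3j)²=45/4862 [(3 5 8; 1 -2 1)], sign=-1
I_A²/I_B² = (63/9724)/(45/4862) = 7/10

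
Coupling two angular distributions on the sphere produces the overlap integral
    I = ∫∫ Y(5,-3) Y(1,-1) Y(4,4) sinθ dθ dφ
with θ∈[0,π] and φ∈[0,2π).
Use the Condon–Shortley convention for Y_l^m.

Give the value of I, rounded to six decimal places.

-0.049106

Checks pass: Σm=0; 10 even; l₃=4∈[4,6].
(2·5+1)(2·1+1)(2·4+1) = 297
Δ: 2! 8! 0! / 11! → 1/495
sum: t=1:−1/576 = -1/576
3j²(5 1 4; 0 0 0) = Δ·Π!·Σ² = 5/99  (sign -1)
sum: t=0:+1/80640 = 1/80640
3j²(5 1 4; -3 -1 4) = Δ·Π!·Σ² = 1/495  (sign +1)
combine: 4πI² = 297·5/99·1/495 = 1/33
take √, sign -1: I = -0.04910640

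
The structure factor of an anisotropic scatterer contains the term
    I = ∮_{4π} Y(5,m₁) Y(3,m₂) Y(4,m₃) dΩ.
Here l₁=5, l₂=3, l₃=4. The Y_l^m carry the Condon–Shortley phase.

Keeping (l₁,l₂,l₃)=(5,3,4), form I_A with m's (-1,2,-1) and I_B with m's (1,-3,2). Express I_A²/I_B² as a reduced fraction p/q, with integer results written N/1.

Shared (l₁,l₂,l₃)=(5,3,4): N and (l;000)² cancel in I_A²/I_B².
A: Δ = 4!·6!·2!/13! = 1/180180; Racah Σ t=3..4: t=3:−1/432 t=4:+1/1152 = -5/3456; ⇒ 3j(5 3 4; -1 2 -1)² = 625/36036, sgn +1
B: Δ = 4!·6!·2!/13! = 1/180180; Racah Σ t=0..0: t=0:+1/2304 = 1/2304; ⇒ 3j(5 3 4; 1 -3 2)² = 75/4004, sgn +1
I_A²/I_B² = (625/36036)/(75/4004) = 25/27

25/27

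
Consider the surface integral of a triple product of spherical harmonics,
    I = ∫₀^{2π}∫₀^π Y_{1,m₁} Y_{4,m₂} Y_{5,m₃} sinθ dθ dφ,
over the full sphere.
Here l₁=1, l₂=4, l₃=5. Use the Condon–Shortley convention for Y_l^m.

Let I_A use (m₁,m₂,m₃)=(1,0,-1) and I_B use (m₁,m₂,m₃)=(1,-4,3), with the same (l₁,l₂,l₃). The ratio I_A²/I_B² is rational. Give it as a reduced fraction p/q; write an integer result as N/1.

l's match ⇒ only the (l;m) 3-j factors differ between A and B.
A: triangle coeff Δ(1,4,5) = 1/495; Σ_t [0,0]: t=0:+1/1152 = 1/1152; (3j)²=1/33 [(1 4 5; 1 0 -1)], sign=+1
B: triangle coeff Δ(1,4,5) = 1/495; Σ_t [0,0]: t=0:+1/80640 = 1/80640; (3j)²=1/495 [(1 4 5; 1 -4 3)], sign=+1
I_A²/I_B² = (1/33)/(1/495) = 15/1

15/1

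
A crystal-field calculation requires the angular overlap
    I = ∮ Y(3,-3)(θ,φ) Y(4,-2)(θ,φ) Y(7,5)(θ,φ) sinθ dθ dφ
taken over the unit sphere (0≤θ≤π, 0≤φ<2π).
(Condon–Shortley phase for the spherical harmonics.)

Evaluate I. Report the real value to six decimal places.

-0.204818

Checks pass: Σm=0; 14 even; l₃=7∈[1,7].
(2·3+1)(2·4+1)(2·7+1) = 945
Δ: 0! 6! 8! / 15! → 1/45045
sum: t=0:+1/20736 = 1/20736
3j²(3 4 7; 0 0 0) = Δ·Π!·Σ² = 35/1287  (sign -1)
sum: t=0:+1/1036800 = 1/1036800
3j²(3 4 7; -3 -2 5) = Δ·Π!·Σ² = 4/195  (sign +1)
combine: 4πI² = 945·35/1287·4/195 = 980/1859
take √, sign -1: I = -0.20481814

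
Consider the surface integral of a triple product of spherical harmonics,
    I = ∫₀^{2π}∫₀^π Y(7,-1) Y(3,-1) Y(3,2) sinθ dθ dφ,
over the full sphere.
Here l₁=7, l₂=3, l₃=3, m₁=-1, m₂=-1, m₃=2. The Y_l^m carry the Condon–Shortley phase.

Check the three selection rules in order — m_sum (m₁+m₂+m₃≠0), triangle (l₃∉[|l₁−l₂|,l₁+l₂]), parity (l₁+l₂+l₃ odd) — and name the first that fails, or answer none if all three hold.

Σmᵢ = 0  ✓
l₃∈[|l₁−l₂|,l₁+l₂]=[4,10], have l₃=3  ✗
Σlᵢ = 13 ⇒ odd

triangle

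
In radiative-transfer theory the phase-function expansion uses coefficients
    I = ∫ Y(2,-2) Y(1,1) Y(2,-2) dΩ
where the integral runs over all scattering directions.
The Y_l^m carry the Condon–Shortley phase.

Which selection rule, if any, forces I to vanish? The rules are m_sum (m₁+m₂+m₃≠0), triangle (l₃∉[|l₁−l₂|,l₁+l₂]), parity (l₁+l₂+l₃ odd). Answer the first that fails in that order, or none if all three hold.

m_sum

m₁+m₂+m₃ = -2 + 1 − 2 = -3  ✗
triangle: |2−1|=1 ≤ l₃=2 ≤ 2+1=3
parity: l₁+l₂+l₃ = 5 is odd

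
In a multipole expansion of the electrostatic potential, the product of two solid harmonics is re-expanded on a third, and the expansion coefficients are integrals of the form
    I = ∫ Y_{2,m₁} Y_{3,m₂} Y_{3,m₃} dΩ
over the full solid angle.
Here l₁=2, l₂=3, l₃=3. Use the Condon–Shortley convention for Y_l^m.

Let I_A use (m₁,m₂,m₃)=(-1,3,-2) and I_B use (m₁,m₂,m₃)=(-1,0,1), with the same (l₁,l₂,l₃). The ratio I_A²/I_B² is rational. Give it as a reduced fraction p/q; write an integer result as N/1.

25/2

l's match ⇒ only the (l;m) 3-j factors differ between A and B.
A: triangle coeff Δ(2,3,3) = 1/3780; Σ_t [2,2]: t=2:+1/48 = 1/48; (3j)²=5/84 [(2 3 3; -1 3 -2)], sign=-1
B: triangle coeff Δ(2,3,3) = 1/3780; Σ_t [1,2]: t=1:−1/8 t=2:+1/12 = -1/24; (3j)²=1/210 [(2 3 3; -1 0 1)], sign=-1
I_A²/I_B² = (5/84)/(1/210) = 25/2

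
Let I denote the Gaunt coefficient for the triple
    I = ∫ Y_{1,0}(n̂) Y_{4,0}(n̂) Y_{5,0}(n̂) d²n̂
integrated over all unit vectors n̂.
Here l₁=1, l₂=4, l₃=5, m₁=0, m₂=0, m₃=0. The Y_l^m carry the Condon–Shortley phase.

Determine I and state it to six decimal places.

m-sum 0 ✓  L=10 even ✓  3≤5≤5 ✓
Π(2lᵢ+1) = 3×9×11 = 297
triangle coeff Δ(1,4,5) = 1/495
Σ_t [0,0]: t=0:+1/576 = 1/576
(3j)²=5/99 [(1 4 5; 0 0 0)], sign=-1
(m-triple is (0,0,0) — same symbol as above.)
⇒ 4πI² = 25/33
I = (+1)√(25/33/(4π)) = 0.24553200

0.245532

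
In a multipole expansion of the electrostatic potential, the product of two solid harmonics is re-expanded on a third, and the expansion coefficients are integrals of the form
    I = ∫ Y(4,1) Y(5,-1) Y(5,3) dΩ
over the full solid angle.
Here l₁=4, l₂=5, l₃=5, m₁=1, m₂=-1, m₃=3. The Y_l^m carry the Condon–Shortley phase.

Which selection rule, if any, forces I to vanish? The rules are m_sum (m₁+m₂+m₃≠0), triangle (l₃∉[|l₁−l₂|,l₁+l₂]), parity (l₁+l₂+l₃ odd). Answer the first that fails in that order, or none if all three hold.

m_sum

m₁+m₂+m₃ = 1 − 1 + 3 = 3  ✗
triangle: |4−5|=1 ≤ l₃=5 ≤ 4+5=9
parity: l₁+l₂+l₃ = 14 is even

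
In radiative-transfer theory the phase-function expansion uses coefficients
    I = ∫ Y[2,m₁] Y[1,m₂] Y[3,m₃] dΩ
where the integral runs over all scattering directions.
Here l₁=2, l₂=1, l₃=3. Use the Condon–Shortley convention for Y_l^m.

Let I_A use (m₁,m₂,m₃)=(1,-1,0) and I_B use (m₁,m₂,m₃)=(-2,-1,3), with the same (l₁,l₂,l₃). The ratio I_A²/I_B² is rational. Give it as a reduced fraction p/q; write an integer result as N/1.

1/5

l's match ⇒ only the (l;m) 3-j factors differ between A and B.
A: triangle coeff Δ(2,1,3) = 1/105; Σ_t [0,0]: t=0:+1/12 = 1/12; (3j)²=1/35 [(2 1 3; 1 -1 0)], sign=-1
B: triangle coeff Δ(2,1,3) = 1/105; Σ_t [0,0]: t=0:+1/48 = 1/48; (3j)²=1/7 [(2 1 3; -2 -1 3)], sign=+1
I_A²/I_B² = (1/35)/(1/7) = 1/5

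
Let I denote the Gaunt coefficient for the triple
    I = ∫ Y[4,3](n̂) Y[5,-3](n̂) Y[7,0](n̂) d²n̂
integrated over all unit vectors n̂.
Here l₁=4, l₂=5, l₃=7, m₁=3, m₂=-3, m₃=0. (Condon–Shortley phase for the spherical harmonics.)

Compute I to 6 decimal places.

m-sum 0 ✓  L=16 even ✓  1≤7≤9 ✓
Π(2lᵢ+1) = 9×11×15 = 1485
triangle coeff Δ(4,5,7) = 1/6126120
Σ_t [0,2]: t=0:+1/69120 t=1:−1/20736 t=2:+1/69120 = -1/51840
(3j)²=280/21879 [(4 5 7; 0 0 0)], sign=+1
Σ_t [0,1]: t=0:+1/345600 t=1:−1/3628800 = 19/7257600
(3j)²=2527/218790 [(4 5 7; 3 -3 0)], sign=-1
⇒ 4πI² = 353780/1611753
I = (-1)√(353780/1611753/(4π)) = -0.13216378

-0.132164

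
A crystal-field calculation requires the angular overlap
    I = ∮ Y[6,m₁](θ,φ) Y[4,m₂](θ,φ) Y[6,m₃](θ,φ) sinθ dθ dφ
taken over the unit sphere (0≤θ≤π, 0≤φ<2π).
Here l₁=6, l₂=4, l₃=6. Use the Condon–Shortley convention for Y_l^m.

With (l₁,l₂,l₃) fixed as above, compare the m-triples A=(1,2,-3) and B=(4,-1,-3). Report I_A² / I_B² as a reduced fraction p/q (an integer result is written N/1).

l's match ⇒ only the (l;m) 3-j factors differ between A and B.
A: triangle coeff Δ(6,4,6) = 1/15315300; Σ_t [2,4]: t=2:+1/69120 t=3:−1/51840 t=4:+1/483840 = -1/362880; (3j)²=16/17017 [(6 4 6; 1 2 -3)], sign=+1
B: triangle coeff Δ(6,4,6) = 1/15315300; Σ_t [0,2]: t=0:+1/207360 t=1:−1/120960 t=2:+1/967680 = -1/414720; (3j)²=21/4862 [(6 4 6; 4 -1 -3)], sign=+1
I_A²/I_B² = (16/17017)/(21/4862) = 32/147

32/147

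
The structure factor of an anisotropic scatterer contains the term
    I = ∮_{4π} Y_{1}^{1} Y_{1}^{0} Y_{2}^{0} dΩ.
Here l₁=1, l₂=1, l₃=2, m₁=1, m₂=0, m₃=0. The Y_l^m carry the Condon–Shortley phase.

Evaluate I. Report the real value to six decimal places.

Σmᵢ = 1 ≠ 0, so the φ-integral vanishes; I = 0

0.000000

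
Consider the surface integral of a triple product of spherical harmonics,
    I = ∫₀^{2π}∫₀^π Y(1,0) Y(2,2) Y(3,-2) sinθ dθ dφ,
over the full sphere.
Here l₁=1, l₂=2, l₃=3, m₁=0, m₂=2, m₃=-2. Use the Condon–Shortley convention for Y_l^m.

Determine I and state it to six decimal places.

m-sum 0 ✓  L=6 even ✓  1≤3≤3 ✓
Π(2lᵢ+1) = 3×5×7 = 105
triangle coeff Δ(1,2,3) = 1/105
Σ_t [0,0]: t=0:+1/4 = 1/4
(3j)²=3/35 [(1 2 3; 0 0 0)], sign=-1
Σ_t [0,0]: t=0:+1/24 = 1/24
(3j)²=1/21 [(1 2 3; 0 2 -2)], sign=-1
⇒ 4πI² = 3/7
I = (+1)√(3/7/(4π)) = 0.18467439

0.184674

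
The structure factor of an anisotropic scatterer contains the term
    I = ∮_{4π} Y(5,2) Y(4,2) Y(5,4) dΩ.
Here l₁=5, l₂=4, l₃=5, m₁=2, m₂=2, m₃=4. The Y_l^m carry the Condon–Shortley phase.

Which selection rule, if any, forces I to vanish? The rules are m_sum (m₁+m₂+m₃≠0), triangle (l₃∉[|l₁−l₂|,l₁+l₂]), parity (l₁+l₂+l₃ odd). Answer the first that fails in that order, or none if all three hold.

m_sum

azimuthal sum: 2 + 2 + 4 = 8  ✗
1 ≤ 5 ≤ 9 (triangle on l)
L = 5 + 4 + 5 = 14 (even)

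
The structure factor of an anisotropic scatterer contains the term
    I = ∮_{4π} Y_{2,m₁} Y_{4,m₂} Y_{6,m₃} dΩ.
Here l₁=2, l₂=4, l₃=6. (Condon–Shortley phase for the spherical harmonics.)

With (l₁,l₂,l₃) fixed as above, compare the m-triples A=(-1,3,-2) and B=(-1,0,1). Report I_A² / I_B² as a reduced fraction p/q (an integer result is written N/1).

32/175

Shared (l₁,l₂,l₃)=(2,4,6): N and (l;000)² cancel in I_A²/I_B².
A: Δ = 0!·4!·8!/13! = 1/6435; Racah Σ t=0..0: t=0:+1/30240 = 1/30240; ⇒ 3j(2 4 6; -1 3 -2)² = 32/6435, sgn +1
B: Δ = 0!·4!·8!/13! = 1/6435; Racah Σ t=0..0: t=0:+1/3456 = 1/3456; ⇒ 3j(2 4 6; -1 0 1)² = 35/1287, sgn -1
I_A²/I_B² = (32/6435)/(35/1287) = 32/175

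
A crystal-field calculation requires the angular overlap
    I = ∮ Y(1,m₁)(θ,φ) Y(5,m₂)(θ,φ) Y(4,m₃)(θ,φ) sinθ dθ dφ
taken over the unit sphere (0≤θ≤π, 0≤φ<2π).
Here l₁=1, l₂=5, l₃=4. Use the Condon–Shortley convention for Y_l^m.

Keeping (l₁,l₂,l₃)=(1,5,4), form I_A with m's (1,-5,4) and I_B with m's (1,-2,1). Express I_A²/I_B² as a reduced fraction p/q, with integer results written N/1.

l's match ⇒ only the (l;m) 3-j factors differ between A and B.
A: triangle coeff Δ(1,5,4) = 1/495; Σ_t [0,0]: t=0:+1/80640 = 1/80640; (3j)²=1/11 [(1 5 4; 1 -5 4)], sign=+1
B: triangle coeff Δ(1,5,4) = 1/495; Σ_t [0,0]: t=0:+1/1440 = 1/1440; (3j)²=7/165 [(1 5 4; 1 -2 1)], sign=-1
I_A²/I_B² = (1/11)/(7/165) = 15/7

15/7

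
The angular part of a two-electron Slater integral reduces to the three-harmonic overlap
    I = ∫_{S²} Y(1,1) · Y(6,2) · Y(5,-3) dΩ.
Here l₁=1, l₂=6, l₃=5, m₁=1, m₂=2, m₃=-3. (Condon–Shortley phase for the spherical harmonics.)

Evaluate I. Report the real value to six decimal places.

Checks pass: Σm=0; 12 even; l₃=5∈[5,7].
(2·1+1)(2·6+1)(2·5+1) = 429
Δ: 2! 0! 10! / 13! → 1/858
sum: t=1:−1/14400 = -1/14400
3j²(1 6 5; 0 0 0) = Δ·Π!·Σ² = 6/143  (sign +1)
sum: t=0:+1/161280 = 1/161280
3j²(1 6 5; 1 2 -3) = Δ·Π!·Σ² = 1/143  (sign +1)
combine: 4πI² = 429·6/143·1/143 = 18/143
take √, sign +1: I = 0.10008369

0.100084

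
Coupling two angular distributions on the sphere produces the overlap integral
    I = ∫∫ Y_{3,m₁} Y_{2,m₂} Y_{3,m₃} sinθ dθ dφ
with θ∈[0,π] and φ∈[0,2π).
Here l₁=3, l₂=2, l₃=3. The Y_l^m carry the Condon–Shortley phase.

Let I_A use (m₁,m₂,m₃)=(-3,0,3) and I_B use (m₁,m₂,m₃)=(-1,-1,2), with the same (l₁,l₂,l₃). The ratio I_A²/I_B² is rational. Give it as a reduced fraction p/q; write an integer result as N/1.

Shared (l₁,l₂,l₃)=(3,2,3): N and (l;000)² cancel in I_A²/I_B².
A: Δ = 2!·4!·2!/9! = 1/3780; Racah Σ t=2..2: t=2:+1/96 = 1/96; ⇒ 3j(3 2 3; -3 0 3)² = 5/84, sgn +1
B: Δ = 2!·4!·2!/9! = 1/3780; Racah Σ t=0..1: t=0:+1/48 t=1:−1/12 = -1/16; ⇒ 3j(3 2 3; -1 -1 2)² = 1/28, sgn +1
I_A²/I_B² = (5/84)/(1/28) = 5/3

5/3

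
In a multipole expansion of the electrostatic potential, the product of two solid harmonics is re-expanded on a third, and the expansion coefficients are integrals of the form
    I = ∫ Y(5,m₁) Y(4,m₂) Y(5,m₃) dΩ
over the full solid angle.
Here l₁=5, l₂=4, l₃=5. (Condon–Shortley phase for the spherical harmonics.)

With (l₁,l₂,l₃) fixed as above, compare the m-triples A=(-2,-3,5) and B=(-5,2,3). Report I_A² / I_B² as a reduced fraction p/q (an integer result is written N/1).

Shared (l₁,l₂,l₃)=(5,4,5): N and (l;000)² cancel in I_A²/I_B².
A: Δ = 4!·6!·4!/15! = 1/3153150; Racah Σ t=1..1: t=1:−1/103680 = -1/103680; ⇒ 3j(5 4 5; -2 -3 5)² = 7/429, sgn -1
B: Δ = 4!·6!·4!/15! = 1/3153150; Racah Σ t=4..4: t=4:+1/69120 = 1/69120; ⇒ 3j(5 4 5; -5 2 3)² = 4/143, sgn +1
I_A²/I_B² = (7/429)/(4/143) = 7/12

7/12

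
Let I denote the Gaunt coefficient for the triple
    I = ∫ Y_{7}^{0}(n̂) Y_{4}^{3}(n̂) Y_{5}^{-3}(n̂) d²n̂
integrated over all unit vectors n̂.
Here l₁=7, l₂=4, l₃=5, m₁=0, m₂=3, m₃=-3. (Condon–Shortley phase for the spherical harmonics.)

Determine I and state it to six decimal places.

Rules hold: Σm=0, L=16 even, 3≤5≤11.
N = 15·9·11 = 1485
Δ = 6!·8!·2!/17! = 1/6126120
Racah Σ t=2..4: t=2:+1/69120 t=3:−1/20736 t=4:+1/69120 = -1/51840
⇒ 3j(7 4 5; 0 0 0)² = 280/21879, sgn +1
Racah Σ t=5..6: t=5:−1/345600 t=6:+1/3628800 = -19/7257600
⇒ 3j(7 4 5; 0 3 -3)² = 2527/218790, sgn -1
4πI² = N·(3j₀)²·(3jₘ)² = 353780/1611753
I = -1·√(0.2195/4π) = -0.13216378

-0.132164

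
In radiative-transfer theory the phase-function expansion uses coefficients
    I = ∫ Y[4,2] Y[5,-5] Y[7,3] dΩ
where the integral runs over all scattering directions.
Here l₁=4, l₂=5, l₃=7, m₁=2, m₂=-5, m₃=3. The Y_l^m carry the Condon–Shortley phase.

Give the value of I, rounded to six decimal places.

Checks pass: Σm=0; 16 even; l₃=7∈[1,9].
(2·4+1)(2·5+1)(2·7+1) = 1485
Δ: 2! 6! 8! / 17! → 1/6126120
sum: t=0:+1/69120 t=1:−1/20736 t=2:+1/69120 = -1/51840
3j²(4 5 7; 0 0 0) = Δ·Π!·Σ² = 280/21879  (sign +1)
sum: t=0:+1/3870720 = 1/3870720
3j²(4 5 7; 2 -5 3) = Δ·Π!·Σ² = 675/136136  (sign +1)
combine: 4πI² = 1485·280/21879·675/136136 = 50625/537251
take √, sign +1: I = 0.08659423

0.086594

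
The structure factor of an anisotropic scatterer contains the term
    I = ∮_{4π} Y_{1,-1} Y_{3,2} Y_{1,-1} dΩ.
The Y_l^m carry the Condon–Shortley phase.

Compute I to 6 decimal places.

triangle: need 2≤l₃≤4, have 1; I=0

0.000000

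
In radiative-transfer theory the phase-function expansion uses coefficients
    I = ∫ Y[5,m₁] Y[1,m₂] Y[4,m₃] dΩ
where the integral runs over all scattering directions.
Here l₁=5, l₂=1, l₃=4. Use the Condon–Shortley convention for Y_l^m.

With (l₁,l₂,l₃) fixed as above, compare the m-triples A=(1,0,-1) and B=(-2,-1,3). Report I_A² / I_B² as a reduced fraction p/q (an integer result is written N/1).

Shared (l₁,l₂,l₃)=(5,1,4): N and (l;000)² cancel in I_A²/I_B².
A: Δ = 2!·8!·0!/11! = 1/495; Racah Σ t=1..1: t=1:−1/720 = -1/720; ⇒ 3j(5 1 4; 1 0 -1)² = 8/165, sgn +1
B: Δ = 2!·8!·0!/11! = 1/495; Racah Σ t=0..0: t=0:+1/10080 = 1/10080; ⇒ 3j(5 1 4; -2 -1 3)² = 1/165, sgn -1
I_A²/I_B² = (8/165)/(1/165) = 8/1

8/1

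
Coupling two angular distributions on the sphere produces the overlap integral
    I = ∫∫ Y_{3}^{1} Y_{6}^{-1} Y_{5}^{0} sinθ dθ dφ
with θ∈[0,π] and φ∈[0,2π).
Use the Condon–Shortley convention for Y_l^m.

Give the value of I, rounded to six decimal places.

-0.077843

Checks pass: Σm=0; 14 even; l₃=5∈[3,9].
(2·3+1)(2·6+1)(2·5+1) = 1001
Δ: 4! 2! 8! / 15! → 1/675675
sum: t=1:−1/8640 t=2:+1/2304 t=3:−1/8640 = 7/34560
3j²(3 6 5; 0 0 0) = Δ·Π!·Σ² = 7/429  (sign -1)
sum: t=0:+1/34560 t=1:−1/3456 t=2:+1/5760 = -1/11520
3j²(3 6 5; 1 -1 0) = Δ·Π!·Σ² = 2/429  (sign +1)
combine: 4πI² = 1001·7/429·2/429 = 98/1287
take √, sign -1: I = -0.07784287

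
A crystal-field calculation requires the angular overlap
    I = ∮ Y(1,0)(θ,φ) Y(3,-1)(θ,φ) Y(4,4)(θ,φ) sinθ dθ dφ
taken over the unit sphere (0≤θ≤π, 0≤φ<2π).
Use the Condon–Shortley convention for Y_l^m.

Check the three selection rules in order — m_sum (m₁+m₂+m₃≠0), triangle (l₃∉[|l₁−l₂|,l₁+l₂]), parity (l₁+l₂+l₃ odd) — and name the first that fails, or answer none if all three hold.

azimuthal sum: 0 − 1 + 4 = 3  ✗
2 ≤ 4 ≤ 4 (triangle on l)
L = 1 + 3 + 4 = 8 (even)

m_sum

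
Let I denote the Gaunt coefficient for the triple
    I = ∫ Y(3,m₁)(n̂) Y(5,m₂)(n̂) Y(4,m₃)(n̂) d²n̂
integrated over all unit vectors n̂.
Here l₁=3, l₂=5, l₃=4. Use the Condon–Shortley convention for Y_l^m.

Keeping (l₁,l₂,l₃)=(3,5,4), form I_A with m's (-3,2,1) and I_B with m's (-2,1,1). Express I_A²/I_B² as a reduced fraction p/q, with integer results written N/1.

42/25

l's match ⇒ only the (l;m) 3-j factors differ between A and B.
A: triangle coeff Δ(3,5,4) = 1/180180; Σ_t [4,4]: t=4:+1/1728 = 1/1728; (3j)²=25/858 [(3 5 4; -3 2 1)], sign=-1
B: triangle coeff Δ(3,5,4) = 1/180180; Σ_t [3,4]: t=3:−1/432 t=4:+1/1152 = -5/3456; (3j)²=625/36036 [(3 5 4; -2 1 1)], sign=+1
I_A²/I_B² = (25/858)/(625/36036) = 42/25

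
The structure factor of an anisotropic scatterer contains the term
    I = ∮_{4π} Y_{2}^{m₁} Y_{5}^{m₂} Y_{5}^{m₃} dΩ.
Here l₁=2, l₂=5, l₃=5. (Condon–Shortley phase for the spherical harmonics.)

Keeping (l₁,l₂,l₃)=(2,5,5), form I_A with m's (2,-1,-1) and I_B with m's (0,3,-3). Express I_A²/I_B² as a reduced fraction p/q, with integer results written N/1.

l's match ⇒ only the (l;m) 3-j factors differ between A and B.
A: triangle coeff Δ(2,5,5) = 1/38610; Σ_t [0,0]: t=0:+1/2304 = 1/2304; (3j)²=5/143 [(2 5 5; 2 -1 -1)], sign=+1
B: triangle coeff Δ(2,5,5) = 1/38610; Σ_t [0,2]: t=0:+1/161280 t=1:−1/5040 t=2:+1/5760 = -1/53760; (3j)²=1/4290 [(2 5 5; 0 3 -3)], sign=-1
I_A²/I_B² = (5/143)/(1/4290) = 150/1

150/1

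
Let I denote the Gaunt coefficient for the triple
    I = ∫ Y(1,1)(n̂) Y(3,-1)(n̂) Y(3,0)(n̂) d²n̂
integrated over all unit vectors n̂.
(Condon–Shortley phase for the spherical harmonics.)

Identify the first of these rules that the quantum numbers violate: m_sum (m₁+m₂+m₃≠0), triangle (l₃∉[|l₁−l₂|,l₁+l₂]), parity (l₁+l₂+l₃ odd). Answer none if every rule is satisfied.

parity

azimuthal sum: 1 − 1 + 0 = 0  ✓
2 ≤ 3 ≤ 4 (triangle on l)  ✓
L = 1 + 3 + 3 = 7 (odd)  ✗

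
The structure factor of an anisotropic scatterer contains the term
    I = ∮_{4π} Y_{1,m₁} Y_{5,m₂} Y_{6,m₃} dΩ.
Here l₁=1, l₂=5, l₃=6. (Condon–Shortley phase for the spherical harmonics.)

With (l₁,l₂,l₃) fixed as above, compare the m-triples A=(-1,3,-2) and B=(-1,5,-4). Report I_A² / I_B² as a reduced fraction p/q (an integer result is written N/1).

6/1

l's match ⇒ only the (l;m) 3-j factors differ between A and B.
A: triangle coeff Δ(1,5,6) = 1/858; Σ_t [0,0]: t=0:+1/161280 = 1/161280; (3j)²=1/143 [(1 5 6; -1 3 -2)], sign=+1
B: triangle coeff Δ(1,5,6) = 1/858; Σ_t [0,0]: t=0:+1/7257600 = 1/7257600; (3j)²=1/858 [(1 5 6; -1 5 -4)], sign=+1
I_A²/I_B² = (1/143)/(1/858) = 6/1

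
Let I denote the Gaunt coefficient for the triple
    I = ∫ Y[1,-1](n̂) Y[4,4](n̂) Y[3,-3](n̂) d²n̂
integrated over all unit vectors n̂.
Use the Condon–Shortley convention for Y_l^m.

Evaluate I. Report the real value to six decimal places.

0.325735

Rules hold: Σm=0, L=8 even, 3≤3≤5.
N = 3·9·7 = 189
Δ = 2!·0!·6!/9! = 1/252
Racah Σ t=1..1: t=1:−1/36 = -1/36
⇒ 3j(1 4 3; 0 0 0)² = 4/63, sgn +1
Racah Σ t=2..2: t=2:+1/1440 = 1/1440
⇒ 3j(1 4 3; -1 4 -3)² = 1/9, sgn +1
4πI² = N·(3j₀)²·(3jₘ)² = 4/3
I = +1·√(1.33333/4π) = 0.32573501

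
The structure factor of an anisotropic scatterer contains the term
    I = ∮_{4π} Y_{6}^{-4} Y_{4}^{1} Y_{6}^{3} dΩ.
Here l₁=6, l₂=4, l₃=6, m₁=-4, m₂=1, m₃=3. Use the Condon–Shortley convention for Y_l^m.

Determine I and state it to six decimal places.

0.077598

Checks pass: Σm=0; 16 even; l₃=6∈[2,10].
(2·6+1)(2·4+1)(2·6+1) = 1521
Δ: 4! 8! 4! / 17! → 1/15315300
sum: t=0:+1/829440 t=1:−1/25920 t=2:+1/9216 t=3:−1/25920 t=4:+1/829440 = 7/207360
3j²(6 4 6; 0 0 0) = Δ·Π!·Σ² = 28/2431  (sign +1)
sum: t=2:+1/967680 t=3:−1/120960 t=4:+1/207360 = -1/414720
3j²(6 4 6; -4 1 3) = Δ·Π!·Σ² = 21/4862  (sign +1)
combine: 4πI² = 1521·28/2431·21/4862 = 2646/34969
take √, sign +1: I = 0.07759762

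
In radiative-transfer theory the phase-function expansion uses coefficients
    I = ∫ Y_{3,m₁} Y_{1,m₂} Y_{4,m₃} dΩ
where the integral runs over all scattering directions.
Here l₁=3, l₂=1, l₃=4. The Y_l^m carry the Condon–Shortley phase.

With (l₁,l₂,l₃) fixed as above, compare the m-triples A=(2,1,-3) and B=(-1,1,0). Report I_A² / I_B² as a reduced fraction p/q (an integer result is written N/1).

Shared (l₁,l₂,l₃)=(3,1,4): N and (l;000)² cancel in I_A²/I_B².
A: Δ = 0!·6!·2!/9! = 1/252; Racah Σ t=0..0: t=0:+1/240 = 1/240; ⇒ 3j(3 1 4; 2 1 -3)² = 1/12, sgn -1
B: Δ = 0!·6!·2!/9! = 1/252; Racah Σ t=0..0: t=0:+1/96 = 1/96; ⇒ 3j(3 1 4; -1 1 0)² = 1/42, sgn +1
I_A²/I_B² = (1/12)/(1/42) = 7/2

7/2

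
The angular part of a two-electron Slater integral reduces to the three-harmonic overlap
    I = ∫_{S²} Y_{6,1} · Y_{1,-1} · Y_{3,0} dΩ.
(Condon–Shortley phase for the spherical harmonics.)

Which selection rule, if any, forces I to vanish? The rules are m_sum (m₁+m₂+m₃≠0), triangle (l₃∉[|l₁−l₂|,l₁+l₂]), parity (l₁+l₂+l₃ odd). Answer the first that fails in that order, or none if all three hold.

triangle

m₁+m₂+m₃ = 1 − 1 + 0 = 0  ✓
triangle: |6−1|=5 ≤ l₃=3 ≤ 6+1=7  ✗
parity: l₁+l₂+l₃ = 10 is even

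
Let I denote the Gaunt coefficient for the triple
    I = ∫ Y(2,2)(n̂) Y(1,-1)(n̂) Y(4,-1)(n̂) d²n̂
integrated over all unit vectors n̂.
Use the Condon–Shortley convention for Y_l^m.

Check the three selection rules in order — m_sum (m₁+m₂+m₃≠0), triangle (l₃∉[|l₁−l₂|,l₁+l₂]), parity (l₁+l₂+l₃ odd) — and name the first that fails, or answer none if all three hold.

Σmᵢ = 0  ✓
l₃∈[|l₁−l₂|,l₁+l₂]=[1,3], have l₃=4  ✗
Σlᵢ = 7 ⇒ odd

triangle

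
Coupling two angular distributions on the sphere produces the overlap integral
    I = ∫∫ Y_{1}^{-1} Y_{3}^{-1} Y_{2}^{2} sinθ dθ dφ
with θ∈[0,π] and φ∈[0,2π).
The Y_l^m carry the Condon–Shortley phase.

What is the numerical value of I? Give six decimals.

-0.082589

m-sum 0 ✓  L=6 even ✓  2≤2≤4 ✓
Π(2lᵢ+1) = 3×7×5 = 105
triangle coeff Δ(1,3,2) = 1/105
Σ_t [1,1]: t=1:−1/4 = -1/4
(3j)²=3/35 [(1 3 2; 0 0 0)], sign=-1
Σ_t [2,2]: t=2:+1/48 = 1/48
(3j)²=1/105 [(1 3 2; -1 -1 2)], sign=+1
⇒ 4πI² = 3/35
I = (-1)√(3/35/(4π)) = -0.08258890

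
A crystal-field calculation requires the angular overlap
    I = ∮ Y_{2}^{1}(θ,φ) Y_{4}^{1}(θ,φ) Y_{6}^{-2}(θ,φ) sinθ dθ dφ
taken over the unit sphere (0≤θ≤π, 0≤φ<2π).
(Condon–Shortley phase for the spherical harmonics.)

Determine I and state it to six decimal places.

0.238034

m-sum 0 ✓  L=12 even ✓  2≤6≤6 ✓
Π(2lᵢ+1) = 5×9×13 = 585
triangle coeff Δ(2,4,6) = 1/6435
Σ_t [0,0]: t=0:+1/2304 = 1/2304
(3j)²=5/143 [(2 4 6; 0 0 0)], sign=+1
Σ_t [0,0]: t=0:+1/4320 = 1/4320
(3j)²=224/6435 [(2 4 6; 1 1 -2)], sign=+1
⇒ 4πI² = 1120/1573
I = (+1)√(1120/1573/(4π)) = 0.23803440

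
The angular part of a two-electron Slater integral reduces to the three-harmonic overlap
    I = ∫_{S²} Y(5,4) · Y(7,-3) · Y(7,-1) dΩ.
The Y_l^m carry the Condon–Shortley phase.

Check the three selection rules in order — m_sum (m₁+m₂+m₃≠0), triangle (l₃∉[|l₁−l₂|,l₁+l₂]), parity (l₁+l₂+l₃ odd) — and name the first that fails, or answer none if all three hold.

azimuthal sum: 4 − 3 − 1 = 0  ✓
2 ≤ 7 ≤ 12 (triangle on l)  ✓
L = 5 + 7 + 7 = 19 (odd)  ✗

parity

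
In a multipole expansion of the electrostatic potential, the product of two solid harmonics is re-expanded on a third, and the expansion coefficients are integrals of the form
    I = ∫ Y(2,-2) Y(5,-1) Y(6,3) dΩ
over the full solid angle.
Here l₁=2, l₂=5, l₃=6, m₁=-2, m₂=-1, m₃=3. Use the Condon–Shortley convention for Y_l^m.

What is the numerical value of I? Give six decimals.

Σlᵢ=13 odd — θ-integrand is odd under cosθ→−cosθ; I=0

0.000000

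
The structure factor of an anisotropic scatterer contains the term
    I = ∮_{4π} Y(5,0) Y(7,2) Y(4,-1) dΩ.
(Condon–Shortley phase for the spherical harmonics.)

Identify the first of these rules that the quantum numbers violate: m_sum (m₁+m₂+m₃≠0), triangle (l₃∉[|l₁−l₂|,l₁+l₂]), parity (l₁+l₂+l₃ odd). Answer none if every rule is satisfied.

m_sum

Σmᵢ = 1  ✗
l₃∈[|l₁−l₂|,l₁+l₂]=[2,12], have l₃=4
Σlᵢ = 16 ⇒ even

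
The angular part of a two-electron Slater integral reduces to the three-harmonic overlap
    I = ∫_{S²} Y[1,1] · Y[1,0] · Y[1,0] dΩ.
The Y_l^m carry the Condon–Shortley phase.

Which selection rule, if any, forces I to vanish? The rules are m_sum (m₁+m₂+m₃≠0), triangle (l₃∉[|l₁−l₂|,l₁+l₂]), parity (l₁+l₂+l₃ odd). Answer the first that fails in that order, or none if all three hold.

Σmᵢ = 1  ✗
l₃∈[|l₁−l₂|,l₁+l₂]=[0,2], have l₃=1
Σlᵢ = 3 ⇒ odd

m_sum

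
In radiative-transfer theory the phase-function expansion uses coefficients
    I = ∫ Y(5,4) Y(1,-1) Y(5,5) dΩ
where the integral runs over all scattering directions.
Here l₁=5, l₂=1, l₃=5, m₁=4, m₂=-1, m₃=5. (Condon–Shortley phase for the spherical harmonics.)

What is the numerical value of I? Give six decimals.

0.000000

4 − 1 + 5 = 8 ≠ 0: azimuthal integral kills it; I = 0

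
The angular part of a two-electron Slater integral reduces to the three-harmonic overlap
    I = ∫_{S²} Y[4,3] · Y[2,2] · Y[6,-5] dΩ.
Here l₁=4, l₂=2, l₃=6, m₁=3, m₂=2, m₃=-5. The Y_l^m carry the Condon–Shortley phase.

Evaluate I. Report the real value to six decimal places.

Checks pass: Σm=0; 12 even; l₃=6∈[2,6].
(2·4+1)(2·2+1)(2·6+1) = 585
Δ: 0! 8! 4! / 13! → 1/6435
sum: t=0:+1/2304 = 1/2304
3j²(4 2 6; 0 0 0) = Δ·Π!·Σ² = 5/143  (sign +1)
sum: t=0:+1/120960 = 1/120960
3j²(4 2 6; 3 2 -5) = Δ·Π!·Σ² = 2/39  (sign -1)
combine: 4πI² = 585·5/143·2/39 = 150/143
take √, sign -1: I = -0.28891672

-0.288917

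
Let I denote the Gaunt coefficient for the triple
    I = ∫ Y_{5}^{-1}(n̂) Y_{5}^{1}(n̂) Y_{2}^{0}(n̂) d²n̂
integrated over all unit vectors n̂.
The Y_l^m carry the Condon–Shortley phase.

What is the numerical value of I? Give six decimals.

-0.145565

m-sum 0 ✓  L=12 even ✓  0≤2≤10 ✓
Π(2lᵢ+1) = 11×11×5 = 605
triangle coeff Δ(5,5,2) = 1/38610
Σ_t [3,5]: t=3:−1/2880 t=4:+1/576 t=5:−1/2880 = 1/960
(3j)²=10/429 [(5 5 2; 0 0 0)], sign=+1
Σ_t [4,6]: t=4:+1/2304 t=5:−1/720 t=6:+1/5760 = -1/1280
(3j)²=27/1430 [(5 5 2; -1 1 0)], sign=-1
⇒ 4πI² = 45/169
I = (-1)√(45/169/(4π)) = -0.14556534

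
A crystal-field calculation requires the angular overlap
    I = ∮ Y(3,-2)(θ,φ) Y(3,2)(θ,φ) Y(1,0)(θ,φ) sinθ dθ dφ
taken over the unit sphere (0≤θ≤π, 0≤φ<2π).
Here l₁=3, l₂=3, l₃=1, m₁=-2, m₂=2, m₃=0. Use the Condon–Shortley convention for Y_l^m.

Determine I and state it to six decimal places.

0.000000

l₁+l₂+l₃=7 is odd: 3j(l;000)=0 ⇒ I=0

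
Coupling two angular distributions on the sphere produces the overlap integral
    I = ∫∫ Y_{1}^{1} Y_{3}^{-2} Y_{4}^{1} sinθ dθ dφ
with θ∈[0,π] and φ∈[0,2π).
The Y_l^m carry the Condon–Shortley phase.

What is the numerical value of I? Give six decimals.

-0.106622

Checks pass: Σm=0; 8 even; l₃=4∈[2,4].
(2·1+1)(2·3+1)(2·4+1) = 189
Δ: 0! 2! 6! / 9! → 1/252
sum: t=0:+1/36 = 1/36
3j²(1 3 4; 0 0 0) = Δ·Π!·Σ² = 4/63  (sign +1)
sum: t=0:+1/240 = 1/240
3j²(1 3 4; 1 -2 1) = Δ·Π!·Σ² = 1/84  (sign -1)
combine: 4πI² = 189·4/63·1/84 = 1/7
take √, sign -1: I = -0.10662181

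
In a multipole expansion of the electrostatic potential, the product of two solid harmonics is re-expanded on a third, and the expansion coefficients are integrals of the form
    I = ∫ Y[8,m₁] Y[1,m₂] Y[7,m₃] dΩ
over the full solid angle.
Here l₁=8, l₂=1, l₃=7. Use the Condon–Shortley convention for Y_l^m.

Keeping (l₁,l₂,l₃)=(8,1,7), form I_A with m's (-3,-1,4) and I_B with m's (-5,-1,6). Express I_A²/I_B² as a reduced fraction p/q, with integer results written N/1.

l's match ⇒ only the (l;m) 3-j factors differ between A and B.
A: triangle coeff Δ(8,1,7) = 1/2040; Σ_t [0,0]: t=0:+1/479001600 = 1/479001600; (3j)²=1/204 [(8 1 7; -3 -1 4)], sign=-1
B: triangle coeff Δ(8,1,7) = 1/2040; Σ_t [0,0]: t=0:+1/12454041600 = 1/12454041600; (3j)²=1/680 [(8 1 7; -5 -1 6)], sign=-1
I_A²/I_B² = (1/204)/(1/680) = 10/3

10/3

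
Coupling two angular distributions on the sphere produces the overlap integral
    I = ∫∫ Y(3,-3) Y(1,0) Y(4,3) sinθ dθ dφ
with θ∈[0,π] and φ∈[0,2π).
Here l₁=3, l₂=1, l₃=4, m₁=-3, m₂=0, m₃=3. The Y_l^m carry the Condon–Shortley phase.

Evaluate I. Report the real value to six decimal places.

-0.162868

Rules hold: Σm=0, L=8 even, 2≤4≤4.
N = 7·3·9 = 189
Δ = 0!·6!·2!/9! = 1/252
Racah Σ t=0..0: t=0:+1/36 = 1/36
⇒ 3j(3 1 4; 0 0 0)² = 4/63, sgn +1
Racah Σ t=0..0: t=0:+1/720 = 1/720
⇒ 3j(3 1 4; -3 0 3)² = 1/36, sgn -1
4πI² = N·(3j₀)²·(3jₘ)² = 1/3
I = -1·√(0.333333/4π) = -0.16286750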